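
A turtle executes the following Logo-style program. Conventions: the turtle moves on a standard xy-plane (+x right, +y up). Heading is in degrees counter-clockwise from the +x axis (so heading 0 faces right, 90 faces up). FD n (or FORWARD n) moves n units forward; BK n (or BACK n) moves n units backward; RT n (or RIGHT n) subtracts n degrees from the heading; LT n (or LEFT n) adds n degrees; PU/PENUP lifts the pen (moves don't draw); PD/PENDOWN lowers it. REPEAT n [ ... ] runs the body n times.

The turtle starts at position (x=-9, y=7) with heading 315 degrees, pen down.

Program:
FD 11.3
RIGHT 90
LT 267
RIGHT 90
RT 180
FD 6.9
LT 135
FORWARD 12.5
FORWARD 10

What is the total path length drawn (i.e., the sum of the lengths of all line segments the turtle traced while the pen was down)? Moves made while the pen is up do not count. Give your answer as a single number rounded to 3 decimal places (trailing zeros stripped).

Executing turtle program step by step:
Start: pos=(-9,7), heading=315, pen down
FD 11.3: (-9,7) -> (-1.01,-0.99) [heading=315, draw]
RT 90: heading 315 -> 225
LT 267: heading 225 -> 132
RT 90: heading 132 -> 42
RT 180: heading 42 -> 222
FD 6.9: (-1.01,-0.99) -> (-6.137,-5.607) [heading=222, draw]
LT 135: heading 222 -> 357
FD 12.5: (-6.137,-5.607) -> (6.345,-6.262) [heading=357, draw]
FD 10: (6.345,-6.262) -> (16.332,-6.785) [heading=357, draw]
Final: pos=(16.332,-6.785), heading=357, 4 segment(s) drawn

Segment lengths:
  seg 1: (-9,7) -> (-1.01,-0.99), length = 11.3
  seg 2: (-1.01,-0.99) -> (-6.137,-5.607), length = 6.9
  seg 3: (-6.137,-5.607) -> (6.345,-6.262), length = 12.5
  seg 4: (6.345,-6.262) -> (16.332,-6.785), length = 10
Total = 40.7

Answer: 40.7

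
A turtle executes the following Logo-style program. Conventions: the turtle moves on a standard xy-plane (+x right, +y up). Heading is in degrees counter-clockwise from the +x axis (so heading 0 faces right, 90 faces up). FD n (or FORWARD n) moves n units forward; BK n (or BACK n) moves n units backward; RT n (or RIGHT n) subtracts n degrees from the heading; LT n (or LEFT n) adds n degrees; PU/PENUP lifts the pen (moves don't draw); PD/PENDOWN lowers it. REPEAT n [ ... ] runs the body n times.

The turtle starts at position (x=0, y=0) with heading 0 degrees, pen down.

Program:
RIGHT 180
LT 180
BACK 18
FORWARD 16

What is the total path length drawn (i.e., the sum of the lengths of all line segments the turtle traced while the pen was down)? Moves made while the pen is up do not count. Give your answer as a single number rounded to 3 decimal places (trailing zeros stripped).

Answer: 34

Derivation:
Executing turtle program step by step:
Start: pos=(0,0), heading=0, pen down
RT 180: heading 0 -> 180
LT 180: heading 180 -> 0
BK 18: (0,0) -> (-18,0) [heading=0, draw]
FD 16: (-18,0) -> (-2,0) [heading=0, draw]
Final: pos=(-2,0), heading=0, 2 segment(s) drawn

Segment lengths:
  seg 1: (0,0) -> (-18,0), length = 18
  seg 2: (-18,0) -> (-2,0), length = 16
Total = 34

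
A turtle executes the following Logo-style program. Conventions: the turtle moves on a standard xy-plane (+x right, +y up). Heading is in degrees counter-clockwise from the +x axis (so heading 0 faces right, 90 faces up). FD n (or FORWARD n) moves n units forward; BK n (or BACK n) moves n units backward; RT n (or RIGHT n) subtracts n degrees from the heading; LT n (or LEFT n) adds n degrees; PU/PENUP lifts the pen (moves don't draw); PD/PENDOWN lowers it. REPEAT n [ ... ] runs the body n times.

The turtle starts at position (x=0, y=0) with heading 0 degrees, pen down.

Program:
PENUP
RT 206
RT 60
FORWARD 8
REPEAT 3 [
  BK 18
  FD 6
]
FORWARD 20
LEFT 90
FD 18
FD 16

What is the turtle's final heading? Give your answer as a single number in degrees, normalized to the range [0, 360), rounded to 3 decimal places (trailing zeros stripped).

Answer: 184

Derivation:
Executing turtle program step by step:
Start: pos=(0,0), heading=0, pen down
PU: pen up
RT 206: heading 0 -> 154
RT 60: heading 154 -> 94
FD 8: (0,0) -> (-0.558,7.981) [heading=94, move]
REPEAT 3 [
  -- iteration 1/3 --
  BK 18: (-0.558,7.981) -> (0.698,-9.976) [heading=94, move]
  FD 6: (0.698,-9.976) -> (0.279,-3.99) [heading=94, move]
  -- iteration 2/3 --
  BK 18: (0.279,-3.99) -> (1.535,-21.946) [heading=94, move]
  FD 6: (1.535,-21.946) -> (1.116,-15.961) [heading=94, move]
  -- iteration 3/3 --
  BK 18: (1.116,-15.961) -> (2.372,-33.917) [heading=94, move]
  FD 6: (2.372,-33.917) -> (1.953,-27.932) [heading=94, move]
]
FD 20: (1.953,-27.932) -> (0.558,-7.981) [heading=94, move]
LT 90: heading 94 -> 184
FD 18: (0.558,-7.981) -> (-17.398,-9.236) [heading=184, move]
FD 16: (-17.398,-9.236) -> (-33.359,-10.352) [heading=184, move]
Final: pos=(-33.359,-10.352), heading=184, 0 segment(s) drawn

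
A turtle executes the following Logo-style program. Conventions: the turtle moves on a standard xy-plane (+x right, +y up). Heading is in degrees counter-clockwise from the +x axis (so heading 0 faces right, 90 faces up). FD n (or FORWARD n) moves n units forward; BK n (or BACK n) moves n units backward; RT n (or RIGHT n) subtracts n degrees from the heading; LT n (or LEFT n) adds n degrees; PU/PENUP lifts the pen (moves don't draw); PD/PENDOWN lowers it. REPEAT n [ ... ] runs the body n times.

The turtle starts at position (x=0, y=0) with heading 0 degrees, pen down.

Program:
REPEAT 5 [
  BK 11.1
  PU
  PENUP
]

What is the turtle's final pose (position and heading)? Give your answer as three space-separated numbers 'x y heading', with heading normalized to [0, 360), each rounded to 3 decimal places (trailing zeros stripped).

Executing turtle program step by step:
Start: pos=(0,0), heading=0, pen down
REPEAT 5 [
  -- iteration 1/5 --
  BK 11.1: (0,0) -> (-11.1,0) [heading=0, draw]
  PU: pen up
  PU: pen up
  -- iteration 2/5 --
  BK 11.1: (-11.1,0) -> (-22.2,0) [heading=0, move]
  PU: pen up
  PU: pen up
  -- iteration 3/5 --
  BK 11.1: (-22.2,0) -> (-33.3,0) [heading=0, move]
  PU: pen up
  PU: pen up
  -- iteration 4/5 --
  BK 11.1: (-33.3,0) -> (-44.4,0) [heading=0, move]
  PU: pen up
  PU: pen up
  -- iteration 5/5 --
  BK 11.1: (-44.4,0) -> (-55.5,0) [heading=0, move]
  PU: pen up
  PU: pen up
]
Final: pos=(-55.5,0), heading=0, 1 segment(s) drawn

Answer: -55.5 0 0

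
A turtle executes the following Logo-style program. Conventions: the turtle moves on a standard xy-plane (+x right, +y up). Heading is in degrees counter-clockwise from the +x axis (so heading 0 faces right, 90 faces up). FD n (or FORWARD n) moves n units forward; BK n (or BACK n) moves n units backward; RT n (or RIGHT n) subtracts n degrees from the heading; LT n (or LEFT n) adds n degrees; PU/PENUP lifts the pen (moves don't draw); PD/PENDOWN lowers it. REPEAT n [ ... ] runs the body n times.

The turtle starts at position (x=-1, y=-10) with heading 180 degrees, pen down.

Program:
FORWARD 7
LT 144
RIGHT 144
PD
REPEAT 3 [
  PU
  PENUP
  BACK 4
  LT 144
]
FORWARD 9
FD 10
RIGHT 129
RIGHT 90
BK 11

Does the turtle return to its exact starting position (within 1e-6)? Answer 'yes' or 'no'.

Executing turtle program step by step:
Start: pos=(-1,-10), heading=180, pen down
FD 7: (-1,-10) -> (-8,-10) [heading=180, draw]
LT 144: heading 180 -> 324
RT 144: heading 324 -> 180
PD: pen down
REPEAT 3 [
  -- iteration 1/3 --
  PU: pen up
  PU: pen up
  BK 4: (-8,-10) -> (-4,-10) [heading=180, move]
  LT 144: heading 180 -> 324
  -- iteration 2/3 --
  PU: pen up
  PU: pen up
  BK 4: (-4,-10) -> (-7.236,-7.649) [heading=324, move]
  LT 144: heading 324 -> 108
  -- iteration 3/3 --
  PU: pen up
  PU: pen up
  BK 4: (-7.236,-7.649) -> (-6,-11.453) [heading=108, move]
  LT 144: heading 108 -> 252
]
FD 9: (-6,-11.453) -> (-8.781,-20.013) [heading=252, move]
FD 10: (-8.781,-20.013) -> (-11.871,-29.523) [heading=252, move]
RT 129: heading 252 -> 123
RT 90: heading 123 -> 33
BK 11: (-11.871,-29.523) -> (-21.097,-35.514) [heading=33, move]
Final: pos=(-21.097,-35.514), heading=33, 1 segment(s) drawn

Start position: (-1, -10)
Final position: (-21.097, -35.514)
Distance = 32.478; >= 1e-6 -> NOT closed

Answer: no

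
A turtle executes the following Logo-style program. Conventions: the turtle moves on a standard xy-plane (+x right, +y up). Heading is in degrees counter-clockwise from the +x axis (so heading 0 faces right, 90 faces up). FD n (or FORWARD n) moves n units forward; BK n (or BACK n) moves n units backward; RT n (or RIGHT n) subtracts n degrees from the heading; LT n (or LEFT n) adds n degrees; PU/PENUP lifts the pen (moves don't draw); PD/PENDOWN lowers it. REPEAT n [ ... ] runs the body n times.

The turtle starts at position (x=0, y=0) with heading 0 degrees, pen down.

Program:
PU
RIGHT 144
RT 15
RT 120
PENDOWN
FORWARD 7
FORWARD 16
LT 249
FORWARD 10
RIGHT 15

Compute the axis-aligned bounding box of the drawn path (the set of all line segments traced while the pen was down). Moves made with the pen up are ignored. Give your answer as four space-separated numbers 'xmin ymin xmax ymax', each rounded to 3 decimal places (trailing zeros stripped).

Answer: 0 0 12.258 22.717

Derivation:
Executing turtle program step by step:
Start: pos=(0,0), heading=0, pen down
PU: pen up
RT 144: heading 0 -> 216
RT 15: heading 216 -> 201
RT 120: heading 201 -> 81
PD: pen down
FD 7: (0,0) -> (1.095,6.914) [heading=81, draw]
FD 16: (1.095,6.914) -> (3.598,22.717) [heading=81, draw]
LT 249: heading 81 -> 330
FD 10: (3.598,22.717) -> (12.258,17.717) [heading=330, draw]
RT 15: heading 330 -> 315
Final: pos=(12.258,17.717), heading=315, 3 segment(s) drawn

Segment endpoints: x in {0, 1.095, 3.598, 12.258}, y in {0, 6.914, 17.717, 22.717}
xmin=0, ymin=0, xmax=12.258, ymax=22.717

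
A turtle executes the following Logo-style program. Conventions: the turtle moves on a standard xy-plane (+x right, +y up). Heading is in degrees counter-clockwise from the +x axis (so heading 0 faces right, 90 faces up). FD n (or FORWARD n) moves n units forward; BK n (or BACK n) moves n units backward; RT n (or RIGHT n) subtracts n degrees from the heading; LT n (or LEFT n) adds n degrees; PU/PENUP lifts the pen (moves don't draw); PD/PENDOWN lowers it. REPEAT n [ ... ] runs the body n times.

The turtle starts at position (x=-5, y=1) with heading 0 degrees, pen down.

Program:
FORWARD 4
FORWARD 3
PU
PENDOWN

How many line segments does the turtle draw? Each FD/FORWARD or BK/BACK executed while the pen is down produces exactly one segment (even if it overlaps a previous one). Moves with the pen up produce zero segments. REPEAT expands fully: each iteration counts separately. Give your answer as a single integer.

Executing turtle program step by step:
Start: pos=(-5,1), heading=0, pen down
FD 4: (-5,1) -> (-1,1) [heading=0, draw]
FD 3: (-1,1) -> (2,1) [heading=0, draw]
PU: pen up
PD: pen down
Final: pos=(2,1), heading=0, 2 segment(s) drawn
Segments drawn: 2

Answer: 2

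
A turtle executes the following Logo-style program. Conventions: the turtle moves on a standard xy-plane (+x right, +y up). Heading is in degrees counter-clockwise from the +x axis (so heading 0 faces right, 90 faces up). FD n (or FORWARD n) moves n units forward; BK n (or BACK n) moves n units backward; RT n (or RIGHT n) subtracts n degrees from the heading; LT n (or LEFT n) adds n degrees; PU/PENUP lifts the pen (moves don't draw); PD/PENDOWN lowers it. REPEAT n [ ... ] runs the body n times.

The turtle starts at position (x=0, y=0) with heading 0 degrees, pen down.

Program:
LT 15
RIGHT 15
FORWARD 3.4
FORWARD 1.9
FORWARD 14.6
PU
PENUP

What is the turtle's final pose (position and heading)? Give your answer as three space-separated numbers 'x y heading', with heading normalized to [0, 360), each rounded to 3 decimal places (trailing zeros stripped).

Answer: 19.9 0 0

Derivation:
Executing turtle program step by step:
Start: pos=(0,0), heading=0, pen down
LT 15: heading 0 -> 15
RT 15: heading 15 -> 0
FD 3.4: (0,0) -> (3.4,0) [heading=0, draw]
FD 1.9: (3.4,0) -> (5.3,0) [heading=0, draw]
FD 14.6: (5.3,0) -> (19.9,0) [heading=0, draw]
PU: pen up
PU: pen up
Final: pos=(19.9,0), heading=0, 3 segment(s) drawn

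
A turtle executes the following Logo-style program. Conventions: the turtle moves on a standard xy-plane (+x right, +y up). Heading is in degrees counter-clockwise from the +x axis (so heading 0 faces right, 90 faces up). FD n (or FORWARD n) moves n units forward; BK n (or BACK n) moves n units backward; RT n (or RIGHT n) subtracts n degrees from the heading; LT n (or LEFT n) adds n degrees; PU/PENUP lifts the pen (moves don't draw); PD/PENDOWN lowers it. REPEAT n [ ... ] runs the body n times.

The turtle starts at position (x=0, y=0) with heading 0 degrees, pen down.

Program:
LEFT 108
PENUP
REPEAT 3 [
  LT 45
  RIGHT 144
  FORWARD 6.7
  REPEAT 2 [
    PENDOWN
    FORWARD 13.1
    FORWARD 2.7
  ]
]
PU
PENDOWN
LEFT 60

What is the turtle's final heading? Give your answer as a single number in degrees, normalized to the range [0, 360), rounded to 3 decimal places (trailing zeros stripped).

Answer: 231

Derivation:
Executing turtle program step by step:
Start: pos=(0,0), heading=0, pen down
LT 108: heading 0 -> 108
PU: pen up
REPEAT 3 [
  -- iteration 1/3 --
  LT 45: heading 108 -> 153
  RT 144: heading 153 -> 9
  FD 6.7: (0,0) -> (6.618,1.048) [heading=9, move]
  REPEAT 2 [
    -- iteration 1/2 --
    PD: pen down
    FD 13.1: (6.618,1.048) -> (19.556,3.097) [heading=9, draw]
    FD 2.7: (19.556,3.097) -> (22.223,3.52) [heading=9, draw]
    -- iteration 2/2 --
    PD: pen down
    FD 13.1: (22.223,3.52) -> (35.162,5.569) [heading=9, draw]
    FD 2.7: (35.162,5.569) -> (37.828,5.991) [heading=9, draw]
  ]
  -- iteration 2/3 --
  LT 45: heading 9 -> 54
  RT 144: heading 54 -> 270
  FD 6.7: (37.828,5.991) -> (37.828,-0.709) [heading=270, draw]
  REPEAT 2 [
    -- iteration 1/2 --
    PD: pen down
    FD 13.1: (37.828,-0.709) -> (37.828,-13.809) [heading=270, draw]
    FD 2.7: (37.828,-13.809) -> (37.828,-16.509) [heading=270, draw]
    -- iteration 2/2 --
    PD: pen down
    FD 13.1: (37.828,-16.509) -> (37.828,-29.609) [heading=270, draw]
    FD 2.7: (37.828,-29.609) -> (37.828,-32.309) [heading=270, draw]
  ]
  -- iteration 3/3 --
  LT 45: heading 270 -> 315
  RT 144: heading 315 -> 171
  FD 6.7: (37.828,-32.309) -> (31.211,-31.26) [heading=171, draw]
  REPEAT 2 [
    -- iteration 1/2 --
    PD: pen down
    FD 13.1: (31.211,-31.26) -> (18.272,-29.211) [heading=171, draw]
    FD 2.7: (18.272,-29.211) -> (15.605,-28.789) [heading=171, draw]
    -- iteration 2/2 --
    PD: pen down
    FD 13.1: (15.605,-28.789) -> (2.667,-26.739) [heading=171, draw]
    FD 2.7: (2.667,-26.739) -> (0,-26.317) [heading=171, draw]
  ]
]
PU: pen up
PD: pen down
LT 60: heading 171 -> 231
Final: pos=(0,-26.317), heading=231, 14 segment(s) drawn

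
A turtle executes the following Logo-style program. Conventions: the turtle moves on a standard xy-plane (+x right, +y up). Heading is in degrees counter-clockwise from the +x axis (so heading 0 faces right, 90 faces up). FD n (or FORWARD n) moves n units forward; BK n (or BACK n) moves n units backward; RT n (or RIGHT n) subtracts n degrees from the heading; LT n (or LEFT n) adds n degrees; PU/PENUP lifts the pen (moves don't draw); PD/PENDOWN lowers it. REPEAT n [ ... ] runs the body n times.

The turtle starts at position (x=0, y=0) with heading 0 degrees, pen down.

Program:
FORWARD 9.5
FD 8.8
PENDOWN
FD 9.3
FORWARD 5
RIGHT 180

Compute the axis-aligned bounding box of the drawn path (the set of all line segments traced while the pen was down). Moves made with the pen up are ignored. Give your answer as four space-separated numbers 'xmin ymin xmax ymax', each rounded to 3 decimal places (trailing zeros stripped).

Answer: 0 0 32.6 0

Derivation:
Executing turtle program step by step:
Start: pos=(0,0), heading=0, pen down
FD 9.5: (0,0) -> (9.5,0) [heading=0, draw]
FD 8.8: (9.5,0) -> (18.3,0) [heading=0, draw]
PD: pen down
FD 9.3: (18.3,0) -> (27.6,0) [heading=0, draw]
FD 5: (27.6,0) -> (32.6,0) [heading=0, draw]
RT 180: heading 0 -> 180
Final: pos=(32.6,0), heading=180, 4 segment(s) drawn

Segment endpoints: x in {0, 9.5, 18.3, 27.6, 32.6}, y in {0}
xmin=0, ymin=0, xmax=32.6, ymax=0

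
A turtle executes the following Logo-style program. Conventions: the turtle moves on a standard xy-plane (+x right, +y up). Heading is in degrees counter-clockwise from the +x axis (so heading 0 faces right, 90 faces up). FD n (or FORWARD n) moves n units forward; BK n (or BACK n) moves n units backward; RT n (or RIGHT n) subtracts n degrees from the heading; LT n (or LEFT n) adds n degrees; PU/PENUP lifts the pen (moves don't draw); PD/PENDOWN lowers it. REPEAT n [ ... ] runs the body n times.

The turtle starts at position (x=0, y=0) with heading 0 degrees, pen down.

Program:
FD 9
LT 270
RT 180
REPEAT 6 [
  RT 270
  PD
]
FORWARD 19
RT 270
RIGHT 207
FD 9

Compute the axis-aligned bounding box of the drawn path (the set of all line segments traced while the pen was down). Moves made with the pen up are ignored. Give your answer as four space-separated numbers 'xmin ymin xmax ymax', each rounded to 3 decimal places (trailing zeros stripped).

Executing turtle program step by step:
Start: pos=(0,0), heading=0, pen down
FD 9: (0,0) -> (9,0) [heading=0, draw]
LT 270: heading 0 -> 270
RT 180: heading 270 -> 90
REPEAT 6 [
  -- iteration 1/6 --
  RT 270: heading 90 -> 180
  PD: pen down
  -- iteration 2/6 --
  RT 270: heading 180 -> 270
  PD: pen down
  -- iteration 3/6 --
  RT 270: heading 270 -> 0
  PD: pen down
  -- iteration 4/6 --
  RT 270: heading 0 -> 90
  PD: pen down
  -- iteration 5/6 --
  RT 270: heading 90 -> 180
  PD: pen down
  -- iteration 6/6 --
  RT 270: heading 180 -> 270
  PD: pen down
]
FD 19: (9,0) -> (9,-19) [heading=270, draw]
RT 270: heading 270 -> 0
RT 207: heading 0 -> 153
FD 9: (9,-19) -> (0.981,-14.914) [heading=153, draw]
Final: pos=(0.981,-14.914), heading=153, 3 segment(s) drawn

Segment endpoints: x in {0, 0.981, 9, 9}, y in {-19, -14.914, 0}
xmin=0, ymin=-19, xmax=9, ymax=0

Answer: 0 -19 9 0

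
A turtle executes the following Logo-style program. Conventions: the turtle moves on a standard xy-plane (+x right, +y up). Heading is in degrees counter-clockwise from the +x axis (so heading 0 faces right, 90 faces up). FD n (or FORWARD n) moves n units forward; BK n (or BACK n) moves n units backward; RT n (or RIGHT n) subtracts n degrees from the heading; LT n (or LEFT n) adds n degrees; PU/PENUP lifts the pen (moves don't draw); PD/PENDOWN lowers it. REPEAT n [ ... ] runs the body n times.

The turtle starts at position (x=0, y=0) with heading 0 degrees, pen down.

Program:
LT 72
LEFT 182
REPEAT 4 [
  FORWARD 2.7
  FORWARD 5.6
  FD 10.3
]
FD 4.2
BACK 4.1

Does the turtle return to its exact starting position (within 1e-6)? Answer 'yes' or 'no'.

Answer: no

Derivation:
Executing turtle program step by step:
Start: pos=(0,0), heading=0, pen down
LT 72: heading 0 -> 72
LT 182: heading 72 -> 254
REPEAT 4 [
  -- iteration 1/4 --
  FD 2.7: (0,0) -> (-0.744,-2.595) [heading=254, draw]
  FD 5.6: (-0.744,-2.595) -> (-2.288,-7.978) [heading=254, draw]
  FD 10.3: (-2.288,-7.978) -> (-5.127,-17.879) [heading=254, draw]
  -- iteration 2/4 --
  FD 2.7: (-5.127,-17.879) -> (-5.871,-20.475) [heading=254, draw]
  FD 5.6: (-5.871,-20.475) -> (-7.415,-25.858) [heading=254, draw]
  FD 10.3: (-7.415,-25.858) -> (-10.254,-35.759) [heading=254, draw]
  -- iteration 3/4 --
  FD 2.7: (-10.254,-35.759) -> (-10.998,-38.354) [heading=254, draw]
  FD 5.6: (-10.998,-38.354) -> (-12.541,-43.737) [heading=254, draw]
  FD 10.3: (-12.541,-43.737) -> (-15.381,-53.638) [heading=254, draw]
  -- iteration 4/4 --
  FD 2.7: (-15.381,-53.638) -> (-16.125,-56.234) [heading=254, draw]
  FD 5.6: (-16.125,-56.234) -> (-17.668,-61.617) [heading=254, draw]
  FD 10.3: (-17.668,-61.617) -> (-20.507,-71.518) [heading=254, draw]
]
FD 4.2: (-20.507,-71.518) -> (-21.665,-75.555) [heading=254, draw]
BK 4.1: (-21.665,-75.555) -> (-20.535,-71.614) [heading=254, draw]
Final: pos=(-20.535,-71.614), heading=254, 14 segment(s) drawn

Start position: (0, 0)
Final position: (-20.535, -71.614)
Distance = 74.5; >= 1e-6 -> NOT closed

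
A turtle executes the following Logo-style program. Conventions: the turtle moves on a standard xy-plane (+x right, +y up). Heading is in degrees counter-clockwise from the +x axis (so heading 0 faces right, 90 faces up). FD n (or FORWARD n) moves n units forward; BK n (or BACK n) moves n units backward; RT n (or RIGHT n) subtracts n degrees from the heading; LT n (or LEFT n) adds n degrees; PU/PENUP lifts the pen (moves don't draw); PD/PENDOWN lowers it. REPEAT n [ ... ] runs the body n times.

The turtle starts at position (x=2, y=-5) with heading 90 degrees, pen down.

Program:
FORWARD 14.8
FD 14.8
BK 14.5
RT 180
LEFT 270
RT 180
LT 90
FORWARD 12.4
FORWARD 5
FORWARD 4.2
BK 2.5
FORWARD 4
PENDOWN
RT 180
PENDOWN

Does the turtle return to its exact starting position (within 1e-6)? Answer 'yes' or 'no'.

Answer: no

Derivation:
Executing turtle program step by step:
Start: pos=(2,-5), heading=90, pen down
FD 14.8: (2,-5) -> (2,9.8) [heading=90, draw]
FD 14.8: (2,9.8) -> (2,24.6) [heading=90, draw]
BK 14.5: (2,24.6) -> (2,10.1) [heading=90, draw]
RT 180: heading 90 -> 270
LT 270: heading 270 -> 180
RT 180: heading 180 -> 0
LT 90: heading 0 -> 90
FD 12.4: (2,10.1) -> (2,22.5) [heading=90, draw]
FD 5: (2,22.5) -> (2,27.5) [heading=90, draw]
FD 4.2: (2,27.5) -> (2,31.7) [heading=90, draw]
BK 2.5: (2,31.7) -> (2,29.2) [heading=90, draw]
FD 4: (2,29.2) -> (2,33.2) [heading=90, draw]
PD: pen down
RT 180: heading 90 -> 270
PD: pen down
Final: pos=(2,33.2), heading=270, 8 segment(s) drawn

Start position: (2, -5)
Final position: (2, 33.2)
Distance = 38.2; >= 1e-6 -> NOT closed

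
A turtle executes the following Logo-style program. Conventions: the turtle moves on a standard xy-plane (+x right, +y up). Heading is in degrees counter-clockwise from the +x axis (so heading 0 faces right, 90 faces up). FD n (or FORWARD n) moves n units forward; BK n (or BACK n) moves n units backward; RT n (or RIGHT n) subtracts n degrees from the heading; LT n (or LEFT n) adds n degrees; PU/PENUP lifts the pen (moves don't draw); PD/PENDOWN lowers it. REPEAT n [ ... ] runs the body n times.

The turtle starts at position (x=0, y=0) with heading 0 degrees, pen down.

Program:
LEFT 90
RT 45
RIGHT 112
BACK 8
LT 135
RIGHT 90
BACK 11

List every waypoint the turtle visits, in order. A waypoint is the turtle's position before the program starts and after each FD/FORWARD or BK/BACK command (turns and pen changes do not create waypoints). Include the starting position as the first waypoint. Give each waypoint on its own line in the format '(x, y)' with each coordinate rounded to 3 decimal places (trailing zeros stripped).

Answer: (0, 0)
(-3.126, 7.364)
(-13.325, 11.485)

Derivation:
Executing turtle program step by step:
Start: pos=(0,0), heading=0, pen down
LT 90: heading 0 -> 90
RT 45: heading 90 -> 45
RT 112: heading 45 -> 293
BK 8: (0,0) -> (-3.126,7.364) [heading=293, draw]
LT 135: heading 293 -> 68
RT 90: heading 68 -> 338
BK 11: (-3.126,7.364) -> (-13.325,11.485) [heading=338, draw]
Final: pos=(-13.325,11.485), heading=338, 2 segment(s) drawn
Waypoints (3 total):
(0, 0)
(-3.126, 7.364)
(-13.325, 11.485)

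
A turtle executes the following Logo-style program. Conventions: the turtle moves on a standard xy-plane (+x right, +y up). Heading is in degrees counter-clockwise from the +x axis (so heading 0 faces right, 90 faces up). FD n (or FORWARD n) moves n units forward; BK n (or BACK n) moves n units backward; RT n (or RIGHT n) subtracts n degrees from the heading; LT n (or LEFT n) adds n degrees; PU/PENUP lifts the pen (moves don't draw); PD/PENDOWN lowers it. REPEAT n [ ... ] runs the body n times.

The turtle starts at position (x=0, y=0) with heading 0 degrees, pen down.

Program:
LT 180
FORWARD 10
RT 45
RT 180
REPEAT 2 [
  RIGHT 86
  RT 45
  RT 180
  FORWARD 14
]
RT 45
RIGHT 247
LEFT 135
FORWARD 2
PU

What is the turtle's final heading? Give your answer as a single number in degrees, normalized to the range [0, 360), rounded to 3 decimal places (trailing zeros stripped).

Answer: 256

Derivation:
Executing turtle program step by step:
Start: pos=(0,0), heading=0, pen down
LT 180: heading 0 -> 180
FD 10: (0,0) -> (-10,0) [heading=180, draw]
RT 45: heading 180 -> 135
RT 180: heading 135 -> 315
REPEAT 2 [
  -- iteration 1/2 --
  RT 86: heading 315 -> 229
  RT 45: heading 229 -> 184
  RT 180: heading 184 -> 4
  FD 14: (-10,0) -> (3.966,0.977) [heading=4, draw]
  -- iteration 2/2 --
  RT 86: heading 4 -> 278
  RT 45: heading 278 -> 233
  RT 180: heading 233 -> 53
  FD 14: (3.966,0.977) -> (12.391,12.157) [heading=53, draw]
]
RT 45: heading 53 -> 8
RT 247: heading 8 -> 121
LT 135: heading 121 -> 256
FD 2: (12.391,12.157) -> (11.907,10.217) [heading=256, draw]
PU: pen up
Final: pos=(11.907,10.217), heading=256, 4 segment(s) drawn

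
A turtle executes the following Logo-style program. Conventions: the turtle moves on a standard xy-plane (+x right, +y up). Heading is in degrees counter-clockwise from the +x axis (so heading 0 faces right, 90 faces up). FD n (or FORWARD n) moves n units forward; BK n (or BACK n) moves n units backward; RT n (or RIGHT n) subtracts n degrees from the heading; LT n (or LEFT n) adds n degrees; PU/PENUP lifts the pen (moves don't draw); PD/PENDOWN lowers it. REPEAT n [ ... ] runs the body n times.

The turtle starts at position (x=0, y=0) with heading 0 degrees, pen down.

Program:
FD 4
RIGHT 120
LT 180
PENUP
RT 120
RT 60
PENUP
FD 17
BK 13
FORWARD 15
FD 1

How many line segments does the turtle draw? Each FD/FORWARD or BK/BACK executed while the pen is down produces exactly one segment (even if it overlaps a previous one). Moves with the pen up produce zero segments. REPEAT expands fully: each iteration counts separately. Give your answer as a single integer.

Executing turtle program step by step:
Start: pos=(0,0), heading=0, pen down
FD 4: (0,0) -> (4,0) [heading=0, draw]
RT 120: heading 0 -> 240
LT 180: heading 240 -> 60
PU: pen up
RT 120: heading 60 -> 300
RT 60: heading 300 -> 240
PU: pen up
FD 17: (4,0) -> (-4.5,-14.722) [heading=240, move]
BK 13: (-4.5,-14.722) -> (2,-3.464) [heading=240, move]
FD 15: (2,-3.464) -> (-5.5,-16.454) [heading=240, move]
FD 1: (-5.5,-16.454) -> (-6,-17.321) [heading=240, move]
Final: pos=(-6,-17.321), heading=240, 1 segment(s) drawn
Segments drawn: 1

Answer: 1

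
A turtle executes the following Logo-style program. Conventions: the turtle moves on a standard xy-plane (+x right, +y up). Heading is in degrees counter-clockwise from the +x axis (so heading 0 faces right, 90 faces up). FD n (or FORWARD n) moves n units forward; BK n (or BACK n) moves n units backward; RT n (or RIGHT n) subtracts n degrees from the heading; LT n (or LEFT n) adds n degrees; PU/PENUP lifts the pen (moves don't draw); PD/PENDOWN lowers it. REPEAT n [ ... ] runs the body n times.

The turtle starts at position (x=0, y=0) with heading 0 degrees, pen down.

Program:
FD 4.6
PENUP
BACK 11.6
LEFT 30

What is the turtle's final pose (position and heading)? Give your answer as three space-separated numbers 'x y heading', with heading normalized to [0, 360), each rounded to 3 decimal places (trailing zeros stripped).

Answer: -7 0 30

Derivation:
Executing turtle program step by step:
Start: pos=(0,0), heading=0, pen down
FD 4.6: (0,0) -> (4.6,0) [heading=0, draw]
PU: pen up
BK 11.6: (4.6,0) -> (-7,0) [heading=0, move]
LT 30: heading 0 -> 30
Final: pos=(-7,0), heading=30, 1 segment(s) drawn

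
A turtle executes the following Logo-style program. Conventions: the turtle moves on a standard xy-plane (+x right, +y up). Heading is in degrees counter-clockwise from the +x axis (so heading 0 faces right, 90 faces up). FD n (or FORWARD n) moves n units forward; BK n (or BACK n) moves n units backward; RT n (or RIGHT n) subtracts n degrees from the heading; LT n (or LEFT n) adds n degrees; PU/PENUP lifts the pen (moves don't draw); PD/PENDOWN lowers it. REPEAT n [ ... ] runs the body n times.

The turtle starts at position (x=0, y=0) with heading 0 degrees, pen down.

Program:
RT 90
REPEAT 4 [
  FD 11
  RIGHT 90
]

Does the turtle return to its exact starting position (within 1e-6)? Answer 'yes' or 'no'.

Answer: yes

Derivation:
Executing turtle program step by step:
Start: pos=(0,0), heading=0, pen down
RT 90: heading 0 -> 270
REPEAT 4 [
  -- iteration 1/4 --
  FD 11: (0,0) -> (0,-11) [heading=270, draw]
  RT 90: heading 270 -> 180
  -- iteration 2/4 --
  FD 11: (0,-11) -> (-11,-11) [heading=180, draw]
  RT 90: heading 180 -> 90
  -- iteration 3/4 --
  FD 11: (-11,-11) -> (-11,0) [heading=90, draw]
  RT 90: heading 90 -> 0
  -- iteration 4/4 --
  FD 11: (-11,0) -> (0,0) [heading=0, draw]
  RT 90: heading 0 -> 270
]
Final: pos=(0,0), heading=270, 4 segment(s) drawn

Start position: (0, 0)
Final position: (0, 0)
Distance = 0; < 1e-6 -> CLOSED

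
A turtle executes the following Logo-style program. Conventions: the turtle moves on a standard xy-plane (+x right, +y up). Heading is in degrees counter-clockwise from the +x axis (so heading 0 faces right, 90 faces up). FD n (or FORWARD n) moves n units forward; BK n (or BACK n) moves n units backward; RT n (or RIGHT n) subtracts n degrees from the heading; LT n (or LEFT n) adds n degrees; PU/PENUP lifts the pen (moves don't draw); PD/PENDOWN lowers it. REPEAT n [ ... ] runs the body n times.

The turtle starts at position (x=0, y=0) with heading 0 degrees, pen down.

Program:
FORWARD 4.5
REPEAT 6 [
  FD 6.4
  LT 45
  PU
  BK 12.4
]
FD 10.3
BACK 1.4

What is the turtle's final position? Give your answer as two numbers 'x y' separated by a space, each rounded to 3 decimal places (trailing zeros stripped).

Answer: 21.143 -6.743

Derivation:
Executing turtle program step by step:
Start: pos=(0,0), heading=0, pen down
FD 4.5: (0,0) -> (4.5,0) [heading=0, draw]
REPEAT 6 [
  -- iteration 1/6 --
  FD 6.4: (4.5,0) -> (10.9,0) [heading=0, draw]
  LT 45: heading 0 -> 45
  PU: pen up
  BK 12.4: (10.9,0) -> (2.132,-8.768) [heading=45, move]
  -- iteration 2/6 --
  FD 6.4: (2.132,-8.768) -> (6.657,-4.243) [heading=45, move]
  LT 45: heading 45 -> 90
  PU: pen up
  BK 12.4: (6.657,-4.243) -> (6.657,-16.643) [heading=90, move]
  -- iteration 3/6 --
  FD 6.4: (6.657,-16.643) -> (6.657,-10.243) [heading=90, move]
  LT 45: heading 90 -> 135
  PU: pen up
  BK 12.4: (6.657,-10.243) -> (15.425,-19.011) [heading=135, move]
  -- iteration 4/6 --
  FD 6.4: (15.425,-19.011) -> (10.9,-14.485) [heading=135, move]
  LT 45: heading 135 -> 180
  PU: pen up
  BK 12.4: (10.9,-14.485) -> (23.3,-14.485) [heading=180, move]
  -- iteration 5/6 --
  FD 6.4: (23.3,-14.485) -> (16.9,-14.485) [heading=180, move]
  LT 45: heading 180 -> 225
  PU: pen up
  BK 12.4: (16.9,-14.485) -> (25.668,-5.717) [heading=225, move]
  -- iteration 6/6 --
  FD 6.4: (25.668,-5.717) -> (21.143,-10.243) [heading=225, move]
  LT 45: heading 225 -> 270
  PU: pen up
  BK 12.4: (21.143,-10.243) -> (21.143,2.157) [heading=270, move]
]
FD 10.3: (21.143,2.157) -> (21.143,-8.143) [heading=270, move]
BK 1.4: (21.143,-8.143) -> (21.143,-6.743) [heading=270, move]
Final: pos=(21.143,-6.743), heading=270, 2 segment(s) drawn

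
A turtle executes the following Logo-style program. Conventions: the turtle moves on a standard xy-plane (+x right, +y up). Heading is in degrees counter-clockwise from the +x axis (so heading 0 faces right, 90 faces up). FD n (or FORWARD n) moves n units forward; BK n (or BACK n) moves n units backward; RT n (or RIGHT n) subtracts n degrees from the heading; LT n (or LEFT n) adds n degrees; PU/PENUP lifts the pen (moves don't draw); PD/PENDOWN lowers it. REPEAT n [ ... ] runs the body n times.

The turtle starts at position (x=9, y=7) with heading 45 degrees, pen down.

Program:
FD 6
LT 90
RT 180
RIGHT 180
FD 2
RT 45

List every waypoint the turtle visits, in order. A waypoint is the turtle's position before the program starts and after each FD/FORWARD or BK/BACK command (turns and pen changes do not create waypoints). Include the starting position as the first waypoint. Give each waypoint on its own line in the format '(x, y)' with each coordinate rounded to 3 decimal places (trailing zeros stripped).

Answer: (9, 7)
(13.243, 11.243)
(11.828, 12.657)

Derivation:
Executing turtle program step by step:
Start: pos=(9,7), heading=45, pen down
FD 6: (9,7) -> (13.243,11.243) [heading=45, draw]
LT 90: heading 45 -> 135
RT 180: heading 135 -> 315
RT 180: heading 315 -> 135
FD 2: (13.243,11.243) -> (11.828,12.657) [heading=135, draw]
RT 45: heading 135 -> 90
Final: pos=(11.828,12.657), heading=90, 2 segment(s) drawn
Waypoints (3 total):
(9, 7)
(13.243, 11.243)
(11.828, 12.657)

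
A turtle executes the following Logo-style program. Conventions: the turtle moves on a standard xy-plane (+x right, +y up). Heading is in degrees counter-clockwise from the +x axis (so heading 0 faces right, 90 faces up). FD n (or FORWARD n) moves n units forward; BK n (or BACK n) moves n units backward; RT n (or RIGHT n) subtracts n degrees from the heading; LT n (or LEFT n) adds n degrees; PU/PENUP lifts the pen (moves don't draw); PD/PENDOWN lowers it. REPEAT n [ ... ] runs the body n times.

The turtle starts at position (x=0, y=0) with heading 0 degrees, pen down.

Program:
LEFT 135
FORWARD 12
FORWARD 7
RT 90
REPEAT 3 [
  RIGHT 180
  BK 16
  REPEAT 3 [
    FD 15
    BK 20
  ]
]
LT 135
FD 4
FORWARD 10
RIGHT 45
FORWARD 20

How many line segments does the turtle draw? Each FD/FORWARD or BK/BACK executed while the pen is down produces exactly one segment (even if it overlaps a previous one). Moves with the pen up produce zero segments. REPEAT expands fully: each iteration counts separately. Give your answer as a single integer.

Answer: 26

Derivation:
Executing turtle program step by step:
Start: pos=(0,0), heading=0, pen down
LT 135: heading 0 -> 135
FD 12: (0,0) -> (-8.485,8.485) [heading=135, draw]
FD 7: (-8.485,8.485) -> (-13.435,13.435) [heading=135, draw]
RT 90: heading 135 -> 45
REPEAT 3 [
  -- iteration 1/3 --
  RT 180: heading 45 -> 225
  BK 16: (-13.435,13.435) -> (-2.121,24.749) [heading=225, draw]
  REPEAT 3 [
    -- iteration 1/3 --
    FD 15: (-2.121,24.749) -> (-12.728,14.142) [heading=225, draw]
    BK 20: (-12.728,14.142) -> (1.414,28.284) [heading=225, draw]
    -- iteration 2/3 --
    FD 15: (1.414,28.284) -> (-9.192,17.678) [heading=225, draw]
    BK 20: (-9.192,17.678) -> (4.95,31.82) [heading=225, draw]
    -- iteration 3/3 --
    FD 15: (4.95,31.82) -> (-5.657,21.213) [heading=225, draw]
    BK 20: (-5.657,21.213) -> (8.485,35.355) [heading=225, draw]
  ]
  -- iteration 2/3 --
  RT 180: heading 225 -> 45
  BK 16: (8.485,35.355) -> (-2.828,24.042) [heading=45, draw]
  REPEAT 3 [
    -- iteration 1/3 --
    FD 15: (-2.828,24.042) -> (7.778,34.648) [heading=45, draw]
    BK 20: (7.778,34.648) -> (-6.364,20.506) [heading=45, draw]
    -- iteration 2/3 --
    FD 15: (-6.364,20.506) -> (4.243,31.113) [heading=45, draw]
    BK 20: (4.243,31.113) -> (-9.899,16.971) [heading=45, draw]
    -- iteration 3/3 --
    FD 15: (-9.899,16.971) -> (0.707,27.577) [heading=45, draw]
    BK 20: (0.707,27.577) -> (-13.435,13.435) [heading=45, draw]
  ]
  -- iteration 3/3 --
  RT 180: heading 45 -> 225
  BK 16: (-13.435,13.435) -> (-2.121,24.749) [heading=225, draw]
  REPEAT 3 [
    -- iteration 1/3 --
    FD 15: (-2.121,24.749) -> (-12.728,14.142) [heading=225, draw]
    BK 20: (-12.728,14.142) -> (1.414,28.284) [heading=225, draw]
    -- iteration 2/3 --
    FD 15: (1.414,28.284) -> (-9.192,17.678) [heading=225, draw]
    BK 20: (-9.192,17.678) -> (4.95,31.82) [heading=225, draw]
    -- iteration 3/3 --
    FD 15: (4.95,31.82) -> (-5.657,21.213) [heading=225, draw]
    BK 20: (-5.657,21.213) -> (8.485,35.355) [heading=225, draw]
  ]
]
LT 135: heading 225 -> 0
FD 4: (8.485,35.355) -> (12.485,35.355) [heading=0, draw]
FD 10: (12.485,35.355) -> (22.485,35.355) [heading=0, draw]
RT 45: heading 0 -> 315
FD 20: (22.485,35.355) -> (36.627,21.213) [heading=315, draw]
Final: pos=(36.627,21.213), heading=315, 26 segment(s) drawn
Segments drawn: 26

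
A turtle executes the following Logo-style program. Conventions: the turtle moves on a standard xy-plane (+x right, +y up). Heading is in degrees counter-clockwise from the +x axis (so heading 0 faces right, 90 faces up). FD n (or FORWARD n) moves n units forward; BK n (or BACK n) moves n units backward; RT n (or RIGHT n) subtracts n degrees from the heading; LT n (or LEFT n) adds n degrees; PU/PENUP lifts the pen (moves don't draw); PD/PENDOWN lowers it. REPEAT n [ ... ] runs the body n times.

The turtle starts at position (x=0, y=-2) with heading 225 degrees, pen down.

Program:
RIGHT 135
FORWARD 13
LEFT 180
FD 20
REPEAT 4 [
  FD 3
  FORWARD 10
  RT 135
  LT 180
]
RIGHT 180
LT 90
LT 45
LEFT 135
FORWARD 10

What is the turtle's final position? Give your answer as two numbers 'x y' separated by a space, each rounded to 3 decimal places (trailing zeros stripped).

Executing turtle program step by step:
Start: pos=(0,-2), heading=225, pen down
RT 135: heading 225 -> 90
FD 13: (0,-2) -> (0,11) [heading=90, draw]
LT 180: heading 90 -> 270
FD 20: (0,11) -> (0,-9) [heading=270, draw]
REPEAT 4 [
  -- iteration 1/4 --
  FD 3: (0,-9) -> (0,-12) [heading=270, draw]
  FD 10: (0,-12) -> (0,-22) [heading=270, draw]
  RT 135: heading 270 -> 135
  LT 180: heading 135 -> 315
  -- iteration 2/4 --
  FD 3: (0,-22) -> (2.121,-24.121) [heading=315, draw]
  FD 10: (2.121,-24.121) -> (9.192,-31.192) [heading=315, draw]
  RT 135: heading 315 -> 180
  LT 180: heading 180 -> 0
  -- iteration 3/4 --
  FD 3: (9.192,-31.192) -> (12.192,-31.192) [heading=0, draw]
  FD 10: (12.192,-31.192) -> (22.192,-31.192) [heading=0, draw]
  RT 135: heading 0 -> 225
  LT 180: heading 225 -> 45
  -- iteration 4/4 --
  FD 3: (22.192,-31.192) -> (24.314,-29.071) [heading=45, draw]
  FD 10: (24.314,-29.071) -> (31.385,-22) [heading=45, draw]
  RT 135: heading 45 -> 270
  LT 180: heading 270 -> 90
]
RT 180: heading 90 -> 270
LT 90: heading 270 -> 0
LT 45: heading 0 -> 45
LT 135: heading 45 -> 180
FD 10: (31.385,-22) -> (21.385,-22) [heading=180, draw]
Final: pos=(21.385,-22), heading=180, 11 segment(s) drawn

Answer: 21.385 -22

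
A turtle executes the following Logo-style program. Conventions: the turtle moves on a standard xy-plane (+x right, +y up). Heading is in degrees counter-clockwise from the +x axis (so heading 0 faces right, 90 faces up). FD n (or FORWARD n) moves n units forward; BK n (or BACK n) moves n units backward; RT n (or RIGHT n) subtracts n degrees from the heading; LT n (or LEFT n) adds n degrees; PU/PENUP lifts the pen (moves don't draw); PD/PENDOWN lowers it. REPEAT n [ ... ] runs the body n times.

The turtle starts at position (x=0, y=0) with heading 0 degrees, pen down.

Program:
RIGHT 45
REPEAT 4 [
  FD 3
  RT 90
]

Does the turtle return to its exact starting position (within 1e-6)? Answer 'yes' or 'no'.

Answer: yes

Derivation:
Executing turtle program step by step:
Start: pos=(0,0), heading=0, pen down
RT 45: heading 0 -> 315
REPEAT 4 [
  -- iteration 1/4 --
  FD 3: (0,0) -> (2.121,-2.121) [heading=315, draw]
  RT 90: heading 315 -> 225
  -- iteration 2/4 --
  FD 3: (2.121,-2.121) -> (0,-4.243) [heading=225, draw]
  RT 90: heading 225 -> 135
  -- iteration 3/4 --
  FD 3: (0,-4.243) -> (-2.121,-2.121) [heading=135, draw]
  RT 90: heading 135 -> 45
  -- iteration 4/4 --
  FD 3: (-2.121,-2.121) -> (0,0) [heading=45, draw]
  RT 90: heading 45 -> 315
]
Final: pos=(0,0), heading=315, 4 segment(s) drawn

Start position: (0, 0)
Final position: (0, 0)
Distance = 0; < 1e-6 -> CLOSED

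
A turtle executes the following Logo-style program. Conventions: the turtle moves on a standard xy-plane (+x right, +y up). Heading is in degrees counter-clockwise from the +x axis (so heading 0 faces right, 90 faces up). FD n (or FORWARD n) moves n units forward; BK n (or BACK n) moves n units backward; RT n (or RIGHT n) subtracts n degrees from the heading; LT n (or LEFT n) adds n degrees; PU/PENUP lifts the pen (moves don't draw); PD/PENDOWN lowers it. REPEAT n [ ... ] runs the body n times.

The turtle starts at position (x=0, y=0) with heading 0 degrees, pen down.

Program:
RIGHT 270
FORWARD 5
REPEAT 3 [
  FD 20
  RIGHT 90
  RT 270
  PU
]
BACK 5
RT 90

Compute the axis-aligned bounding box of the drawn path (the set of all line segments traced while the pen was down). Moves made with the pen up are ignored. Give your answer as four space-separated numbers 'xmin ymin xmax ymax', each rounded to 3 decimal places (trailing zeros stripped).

Executing turtle program step by step:
Start: pos=(0,0), heading=0, pen down
RT 270: heading 0 -> 90
FD 5: (0,0) -> (0,5) [heading=90, draw]
REPEAT 3 [
  -- iteration 1/3 --
  FD 20: (0,5) -> (0,25) [heading=90, draw]
  RT 90: heading 90 -> 0
  RT 270: heading 0 -> 90
  PU: pen up
  -- iteration 2/3 --
  FD 20: (0,25) -> (0,45) [heading=90, move]
  RT 90: heading 90 -> 0
  RT 270: heading 0 -> 90
  PU: pen up
  -- iteration 3/3 --
  FD 20: (0,45) -> (0,65) [heading=90, move]
  RT 90: heading 90 -> 0
  RT 270: heading 0 -> 90
  PU: pen up
]
BK 5: (0,65) -> (0,60) [heading=90, move]
RT 90: heading 90 -> 0
Final: pos=(0,60), heading=0, 2 segment(s) drawn

Segment endpoints: x in {0, 0, 0}, y in {0, 5, 25}
xmin=0, ymin=0, xmax=0, ymax=25

Answer: 0 0 0 25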